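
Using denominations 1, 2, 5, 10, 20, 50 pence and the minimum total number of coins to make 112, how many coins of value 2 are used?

Use the largest denomination that fits, subtract, and repeat.
112 = 2×50 + 1×10 + 1×2
Count of 2: 1

1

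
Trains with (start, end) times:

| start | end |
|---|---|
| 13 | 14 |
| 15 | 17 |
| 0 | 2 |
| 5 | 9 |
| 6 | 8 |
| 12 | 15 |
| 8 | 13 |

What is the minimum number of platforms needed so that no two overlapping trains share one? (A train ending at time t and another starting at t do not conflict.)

2

Count concurrent intervals with a sweep; the peak is the room count.
starts: [0, 5, 6, 8, 12, 13, 15]
ends:   [2, 8, 9, 13, 14, 15, 17]
s0→1 e2→0 s5→1 s6→2  — peak 2.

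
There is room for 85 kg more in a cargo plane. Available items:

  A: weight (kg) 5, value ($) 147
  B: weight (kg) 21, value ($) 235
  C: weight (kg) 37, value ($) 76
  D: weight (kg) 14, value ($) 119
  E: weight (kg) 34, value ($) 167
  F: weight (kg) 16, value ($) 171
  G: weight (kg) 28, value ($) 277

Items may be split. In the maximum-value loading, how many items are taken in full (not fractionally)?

Greedy by value/weight ratio, highest first.
Ratios (sorted): A 29.40, B 11.19, F 10.69, G 9.89, D 8.50, E 4.91, C 2.05
take A (5 @ 147); take B (21 @ 235); take F (16 @ 171); take G (28 @ 277); take D (14 @ 119); take 1/34 of E → 4.91. Capacity used 85/85.
5 item(s) taken whole; one partial (take 1/34 of E).

5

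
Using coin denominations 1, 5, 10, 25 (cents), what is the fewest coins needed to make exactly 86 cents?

Use the largest denomination that fits, subtract, and repeat.
86 − 3×25→11 − 1×10→1 − 1×1→0
Total coins = 3 + 1 + 1 = 5

5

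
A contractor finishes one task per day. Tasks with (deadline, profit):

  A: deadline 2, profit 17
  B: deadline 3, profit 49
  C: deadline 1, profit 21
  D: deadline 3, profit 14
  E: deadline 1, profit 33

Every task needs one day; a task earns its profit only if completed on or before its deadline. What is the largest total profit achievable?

Sort by profit descending; place each in the latest free slot ≤ its deadline.
Profit order: B=49 E=33 C=21 A=17 D=14
Assign: B→slot 3, E→slot 1, C skipped, A→slot 2, D skipped.
Slots: [1:E] [2:A] [3:B]
Profit = 33 + 17 + 49 = 99

99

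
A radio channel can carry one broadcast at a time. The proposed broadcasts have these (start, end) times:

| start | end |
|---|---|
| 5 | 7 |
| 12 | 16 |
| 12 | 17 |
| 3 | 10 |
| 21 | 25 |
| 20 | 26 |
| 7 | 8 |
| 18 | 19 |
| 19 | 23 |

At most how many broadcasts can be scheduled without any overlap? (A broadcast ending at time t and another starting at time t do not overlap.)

5

Sort by end time and greedily take each interval whose start is ≥ the last chosen end.
Sorted by end: (5,7)  (7,8)  (3,10)  (12,16)  (12,17)  (18,19)  (19,23)  (21,25)  (20,26)
take (5,7); take (7,8); take (12,16); take (18,19); take (19,23).
Selected 5 broadcasts.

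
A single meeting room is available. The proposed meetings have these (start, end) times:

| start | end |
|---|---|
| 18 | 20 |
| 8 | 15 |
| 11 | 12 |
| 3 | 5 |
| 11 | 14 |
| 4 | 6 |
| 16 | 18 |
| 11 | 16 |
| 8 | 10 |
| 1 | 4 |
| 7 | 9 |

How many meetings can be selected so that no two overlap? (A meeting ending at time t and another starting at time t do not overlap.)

Sorted by end: (1,4)  (3,5)  (4,6)  (7,9)  (8,10)  (11,12)  (11,14)  (8,15)  (11,16)  (16,18)  (18,20)
take (1,4); take (4,6); take (7,9); take (11,12); skip (11,14); skip (11,16); take (16,18); take (18,20).
Selected 6 meetings.

6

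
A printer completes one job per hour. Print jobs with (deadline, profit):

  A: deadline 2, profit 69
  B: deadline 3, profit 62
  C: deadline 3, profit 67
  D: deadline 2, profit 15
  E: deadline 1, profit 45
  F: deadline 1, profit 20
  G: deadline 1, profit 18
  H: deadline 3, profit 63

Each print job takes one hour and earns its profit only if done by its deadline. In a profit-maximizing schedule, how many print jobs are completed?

3

Take jobs in profit order; each goes to the latest open slot no later than its deadline.
Profit order: A=69 C=67 H=63 B=62 E=45 F=20 G=18 D=15
Assign: A→slot 2, C→slot 3, H→slot 1, B skipped, E skipped, F skipped, G skipped, D skipped.
Slots: [1:H] [2:A] [3:C]
3 of 8 scheduled.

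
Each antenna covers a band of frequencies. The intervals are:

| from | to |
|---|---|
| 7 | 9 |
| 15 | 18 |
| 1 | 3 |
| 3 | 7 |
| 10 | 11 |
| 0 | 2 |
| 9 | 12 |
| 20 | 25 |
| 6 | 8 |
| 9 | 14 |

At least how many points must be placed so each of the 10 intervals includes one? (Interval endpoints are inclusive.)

5

By right end: [0,2]  [1,3]  [3,7]  [6,8]  [7,9]  [10,11]  [9,12]  [9,14]  [15,18]  [20,25]
[0,2] uncovered → point at 2; [3,7] uncovered → point at 7; [10,11] uncovered → point at 11; [15,18] uncovered → point at 18; [20,25] uncovered → point at 25.
Points: 2, 7, 11, 18, 25 (5 total).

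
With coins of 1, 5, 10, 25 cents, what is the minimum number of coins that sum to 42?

Use the largest denomination that fits, subtract, and repeat.
42 − 1×25→17 − 1×10→7 − 1×5→2 − 2×1→0
Total coins = 1 + 1 + 1 + 2 = 5

5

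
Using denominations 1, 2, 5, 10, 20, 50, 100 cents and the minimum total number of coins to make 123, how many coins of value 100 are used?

123 = 1×100 + 1×20 + 1×2 + 1×1
Count of 100: 1

1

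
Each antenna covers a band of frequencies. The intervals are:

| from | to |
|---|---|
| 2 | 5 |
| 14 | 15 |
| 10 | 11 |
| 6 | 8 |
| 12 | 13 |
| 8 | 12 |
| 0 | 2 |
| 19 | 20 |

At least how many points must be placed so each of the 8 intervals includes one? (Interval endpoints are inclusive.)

6

Process intervals by earliest right end; each time one isn't hit yet, stab at its right endpoint.
Sorted: [0,2] [2,5] [6,8] [10,11] [8,12] [12,13] [14,15] [19,20]
{[0,2],[2,5]} hit by 2; {[6,8]} hit by 8; {[10,11],[8,12]} hit by 11; {[12,13]} hit by 13; {[14,15]} hit by 15; {[19,20]} hit by 20.
Points: 2, 8, 11, 13, 15, 20 (6 total).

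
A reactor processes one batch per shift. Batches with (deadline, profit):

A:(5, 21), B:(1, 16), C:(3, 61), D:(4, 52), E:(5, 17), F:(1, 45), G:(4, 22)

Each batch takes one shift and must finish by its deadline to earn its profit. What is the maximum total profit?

201

Take jobs in profit order; each goes to the latest open slot no later than its deadline.
By profit: C(d3,61), D(d4,52), F(d1,45), G(d4,22), A(d5,21), E(d5,17), B(d1,16)
C→slot 3; D→slot 4; F→slot 1; G→slot 2; A→slot 5; E skipped; B skipped.
Profit = 45 + 22 + 61 + 52 + 21 = 201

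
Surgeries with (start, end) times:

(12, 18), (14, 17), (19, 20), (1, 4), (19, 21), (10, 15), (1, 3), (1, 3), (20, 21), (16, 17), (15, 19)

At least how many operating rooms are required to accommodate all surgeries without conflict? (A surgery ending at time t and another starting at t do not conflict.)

4

The answer is the maximum number of intervals overlapping at any instant.
starts: [1, 1, 1, 10, 12, 14, 15, 16, 19, 19, 20]
ends:   [3, 3, 4, 15, 17, 17, 18, 19, 20, 21, 21]
s1→1 s1→2 s1→3 e3→2 e3→1 e4→0 s10→1 s12→2 s14→3 e15→2 s15→3 s16→4  — peak 4.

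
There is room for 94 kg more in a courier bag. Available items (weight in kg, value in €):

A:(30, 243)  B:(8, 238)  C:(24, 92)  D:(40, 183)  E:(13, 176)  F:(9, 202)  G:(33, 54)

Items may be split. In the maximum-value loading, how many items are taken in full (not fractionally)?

Sort by value per unit weight and fill in that order.
Ratios (sorted): B 29.75, F 22.44, E 13.54, A 8.10, D 4.58, C 3.83, G 1.64
take B (8 @ 238); take F (9 @ 202); take E (13 @ 176); take A (30 @ 243); take 34/40 of D → 155.55. Capacity used 94/94.
4 item(s) taken whole; one partial (take 34/40 of D).

4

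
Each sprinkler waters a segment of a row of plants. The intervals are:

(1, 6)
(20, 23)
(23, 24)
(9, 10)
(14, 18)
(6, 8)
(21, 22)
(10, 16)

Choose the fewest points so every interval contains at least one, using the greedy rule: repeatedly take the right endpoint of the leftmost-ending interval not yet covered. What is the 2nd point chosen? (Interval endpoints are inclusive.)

Process intervals by earliest right end; each time one isn't hit yet, stab at its right endpoint.
By right end: [1,6]  [6,8]  [9,10]  [10,16]  [14,18]  [21,22]  [20,23]  [23,24]
[1,6] uncovered → point at 6; [9,10] uncovered → point at 10; [14,18] uncovered → point at 18; [21,22] uncovered → point at 22; [23,24] uncovered → point at 24.
Points: 6, 10, 18, 22, 24 (5 total).

10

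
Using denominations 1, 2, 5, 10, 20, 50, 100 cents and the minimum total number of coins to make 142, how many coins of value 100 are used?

1

Use the largest denomination that fits, subtract, and repeat.
142 = 1×100 + 2×20 + 1×2
Count of 100: 1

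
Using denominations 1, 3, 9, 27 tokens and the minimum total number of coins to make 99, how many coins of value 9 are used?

2

Greedy: take as many of the largest coin as possible, then repeat with the remainder.
99 − 3×27→18 − 2×9→0
Count of 9: 2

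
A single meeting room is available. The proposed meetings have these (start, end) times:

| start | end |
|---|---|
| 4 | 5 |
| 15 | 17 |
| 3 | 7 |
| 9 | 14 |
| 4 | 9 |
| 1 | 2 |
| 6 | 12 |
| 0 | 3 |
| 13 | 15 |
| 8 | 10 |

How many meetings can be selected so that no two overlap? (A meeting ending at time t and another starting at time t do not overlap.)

Greedy by earliest finish: after sorting by end time, pick each interval compatible with the last pick.
Sorted by end: (1,2)  (0,3)  (4,5)  (3,7)  (4,9)  (8,10)  (6,12)  (9,14)  (13,15)  (15,17)
take (1,2); take (4,5); skip (3,7); skip (4,9); take (8,10); take (13,15); take (15,17).
Selected 5 meetings.

5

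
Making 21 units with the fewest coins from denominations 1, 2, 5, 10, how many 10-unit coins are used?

2

Use the largest denomination that fits, subtract, and repeat.
21 = 2×10 + 1×1
Count of 10: 2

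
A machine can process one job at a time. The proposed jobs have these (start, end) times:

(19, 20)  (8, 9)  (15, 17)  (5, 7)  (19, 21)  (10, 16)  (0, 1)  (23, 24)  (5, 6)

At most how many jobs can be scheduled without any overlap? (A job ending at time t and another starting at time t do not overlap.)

Greedy by earliest finish: after sorting by end time, pick each interval compatible with the last pick.
By end time: (0,1), (5,6), (5,7), (8,9), (10,16), (15,17), (19,20), (19,21), (23,24).
Pick (0,1); next start ≥ 1 → (5,6); next start ≥ 6 → (8,9); next start ≥ 9 → (10,16); next start ≥ 16 → (19,20); next start ≥ 20 → (23,24).
Selected 6 jobs.

6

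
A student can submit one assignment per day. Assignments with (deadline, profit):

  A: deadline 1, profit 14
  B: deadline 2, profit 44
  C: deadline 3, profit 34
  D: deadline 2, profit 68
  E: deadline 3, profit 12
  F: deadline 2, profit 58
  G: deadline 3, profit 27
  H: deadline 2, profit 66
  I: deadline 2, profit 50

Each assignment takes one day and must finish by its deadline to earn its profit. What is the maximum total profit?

Take jobs in profit order; each goes to the latest open slot no later than its deadline.
Profit order: D=68 H=66 F=58 I=50 B=44 C=34 G=27 A=14 E=12
Assign: D→slot 2, H→slot 1, F skipped, I skipped, B skipped, C→slot 3, G skipped, A skipped, E skipped.
Slots: [1:H] [2:D] [3:C]
Profit = 66 + 68 + 34 = 168

168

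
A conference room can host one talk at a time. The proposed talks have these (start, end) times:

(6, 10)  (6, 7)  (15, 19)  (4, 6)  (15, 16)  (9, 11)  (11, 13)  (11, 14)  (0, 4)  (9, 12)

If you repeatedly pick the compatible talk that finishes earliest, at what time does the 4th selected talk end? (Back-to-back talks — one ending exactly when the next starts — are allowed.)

11

Order by finish time; keep every interval that doesn't clash with the previous kept one.
By end time: (0,4), (4,6), (6,7), (6,10), (9,11), (9,12), (11,13), (11,14), (15,16), (15,19).
Pick (0,4); next start ≥ 4 → (4,6); next start ≥ 6 → (6,7); next start ≥ 7 → (9,11); next start ≥ 11 → (11,13); next start ≥ 13 → (15,16).
Selected: (0,4) (4,6) (6,7) (9,11) (11,13) (15,16)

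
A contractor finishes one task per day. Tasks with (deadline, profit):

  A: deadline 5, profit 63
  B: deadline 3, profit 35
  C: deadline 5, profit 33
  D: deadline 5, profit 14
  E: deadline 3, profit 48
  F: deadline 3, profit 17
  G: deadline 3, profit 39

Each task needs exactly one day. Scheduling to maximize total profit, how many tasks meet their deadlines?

Sort by profit descending; place each in the latest free slot ≤ its deadline.
Profit order: A=63 E=48 G=39 B=35 C=33 F=17 D=14
Assign: A→slot 5, E→slot 3, G→slot 2, B→slot 1, C→slot 4, F skipped, D skipped.
Slots: [1:B] [2:G] [3:E] [4:C] [5:A]
5 of 7 scheduled.

5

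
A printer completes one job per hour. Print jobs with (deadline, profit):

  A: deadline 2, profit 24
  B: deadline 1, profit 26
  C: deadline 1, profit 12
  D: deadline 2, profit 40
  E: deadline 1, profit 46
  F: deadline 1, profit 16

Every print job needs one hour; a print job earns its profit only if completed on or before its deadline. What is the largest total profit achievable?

Take jobs in profit order; each goes to the latest open slot no later than its deadline.
By profit: E(d1,46), D(d2,40), B(d1,26), A(d2,24), F(d1,16), C(d1,12)
E→slot 1; D→slot 2; B skipped; A skipped; F skipped; C skipped.
Profit = 46 + 40 = 86

86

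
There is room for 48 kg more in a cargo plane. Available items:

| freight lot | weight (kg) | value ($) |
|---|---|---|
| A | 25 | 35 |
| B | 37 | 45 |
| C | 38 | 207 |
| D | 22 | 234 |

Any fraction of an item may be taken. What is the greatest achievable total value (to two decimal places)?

375.63

Order: D (234/22=10.64) > C (207/38=5.45) > A (35/25=1.40) > B (45/37=1.22)
Fill: take D (22 @ 234) → take 26/38 of C → 141.63; 48/48 used.
Total value = 375.63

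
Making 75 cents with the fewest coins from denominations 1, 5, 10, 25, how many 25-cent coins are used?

3

75 = 3×25
Count of 25: 3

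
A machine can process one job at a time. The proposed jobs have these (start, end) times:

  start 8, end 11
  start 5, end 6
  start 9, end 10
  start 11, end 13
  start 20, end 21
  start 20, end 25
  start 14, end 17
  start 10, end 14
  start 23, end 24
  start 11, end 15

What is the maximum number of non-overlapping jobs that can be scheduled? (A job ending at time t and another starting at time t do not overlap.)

Order by finish time; keep every interval that doesn't clash with the previous kept one.
Sorted by end: (5,6)  (9,10)  (8,11)  (11,13)  (10,14)  (11,15)  (14,17)  (20,21)  (23,24)  (20,25)
take (5,6); take (9,10); skip (8,11); take (11,13); take (14,17); take (20,21); take (23,24); skip (20,25).
Selected 6 jobs.

6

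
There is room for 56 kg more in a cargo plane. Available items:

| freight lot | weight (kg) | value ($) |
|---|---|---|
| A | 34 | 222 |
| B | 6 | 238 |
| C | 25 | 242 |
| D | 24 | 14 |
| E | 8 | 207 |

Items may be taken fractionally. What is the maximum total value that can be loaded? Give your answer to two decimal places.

Sort by value per unit weight and fill in that order.
Order: B (238/6=39.67) > E (207/8=25.88) > C (242/25=9.68) > A (222/34=6.53) > D (14/24=0.58)
Fill: take B (6 @ 238) → take E (8 @ 207) → take C (25 @ 242) → take 17/34 of A → 111.00; 56/56 used.
Total value = 798.00

798.00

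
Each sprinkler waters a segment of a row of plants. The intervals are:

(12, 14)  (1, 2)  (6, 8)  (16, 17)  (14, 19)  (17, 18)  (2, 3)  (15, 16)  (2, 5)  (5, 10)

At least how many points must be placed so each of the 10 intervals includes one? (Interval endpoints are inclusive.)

Sorted: [1,2] [2,3] [2,5] [6,8] [5,10] [12,14] [15,16] [16,17] [17,18] [14,19]
{[1,2],[2,3],[2,5]} hit by 2; {[6,8],[5,10]} hit by 8; {[12,14]} hit by 14; {[15,16],[16,17]} hit by 16; {[17,18],[14,19]} hit by 18.
Points: 2, 8, 14, 16, 18 (5 total).

5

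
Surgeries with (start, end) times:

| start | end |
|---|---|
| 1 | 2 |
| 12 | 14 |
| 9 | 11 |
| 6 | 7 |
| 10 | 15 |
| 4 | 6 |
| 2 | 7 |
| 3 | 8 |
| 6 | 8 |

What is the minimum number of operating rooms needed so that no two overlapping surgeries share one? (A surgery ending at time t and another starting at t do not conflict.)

starts: [1, 2, 3, 4, 6, 6, 9, 10, 12]
ends:   [2, 6, 7, 7, 8, 8, 11, 14, 15]
s1→1 e2→0 s2→1 s3→2 s4→3 e6→2 s6→3 s6→4  — peak 4.

4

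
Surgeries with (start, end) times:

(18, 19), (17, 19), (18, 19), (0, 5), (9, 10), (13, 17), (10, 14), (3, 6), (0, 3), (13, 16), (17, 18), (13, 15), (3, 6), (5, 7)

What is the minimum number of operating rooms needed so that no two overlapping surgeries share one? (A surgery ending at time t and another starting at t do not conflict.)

4

Events (time:±→running): 0:+→1 0:+→2 3:-→1 3:+→2 3:+→3 5:-→2 5:+→3 6:-→2 6:-→1 7:-→0 9:+→1 10:-→0 10:+→1 13:+→2 13:+→3 13:+→4 … peak 4.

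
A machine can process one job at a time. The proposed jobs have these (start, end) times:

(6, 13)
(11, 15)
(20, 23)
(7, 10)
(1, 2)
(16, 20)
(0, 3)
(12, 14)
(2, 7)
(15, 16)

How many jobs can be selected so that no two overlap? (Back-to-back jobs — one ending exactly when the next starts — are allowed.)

7

Sorted by end: (1,2)  (0,3)  (2,7)  (7,10)  (6,13)  (12,14)  (11,15)  (15,16)  (16,20)  (20,23)
take (1,2); take (2,7); take (7,10); skip (6,13); take (12,14); take (15,16); take (16,20); take (20,23).
Selected 7 jobs.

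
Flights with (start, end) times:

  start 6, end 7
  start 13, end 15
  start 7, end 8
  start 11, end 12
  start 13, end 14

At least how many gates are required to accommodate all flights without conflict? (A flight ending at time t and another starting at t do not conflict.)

The answer is the maximum number of intervals overlapping at any instant.
Events (time:±→running): 6:+→1 7:-→0 7:+→1 8:-→0 11:+→1 12:-→0 13:+→1 13:+→2 … peak 2.

2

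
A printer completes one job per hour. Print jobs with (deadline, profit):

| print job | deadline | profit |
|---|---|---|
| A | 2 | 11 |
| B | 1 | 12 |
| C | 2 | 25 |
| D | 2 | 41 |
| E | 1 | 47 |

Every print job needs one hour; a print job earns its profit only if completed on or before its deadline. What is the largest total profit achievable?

Sort by profit descending; place each in the latest free slot ≤ its deadline.
By profit: E(d1,47), D(d2,41), C(d2,25), B(d1,12), A(d2,11)
E→slot 1; D→slot 2; C skipped; B skipped; A skipped.
Profit = 47 + 41 = 88

88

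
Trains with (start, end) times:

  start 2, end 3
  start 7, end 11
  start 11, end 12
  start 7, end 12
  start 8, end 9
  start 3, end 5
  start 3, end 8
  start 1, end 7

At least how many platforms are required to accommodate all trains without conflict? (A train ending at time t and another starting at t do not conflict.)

starts: [1, 2, 3, 3, 7, 7, 8, 11]
ends:   [3, 5, 7, 8, 9, 11, 12, 12]
s1→1 s2→2 e3→1 s3→2 s3→3  — peak 3.

3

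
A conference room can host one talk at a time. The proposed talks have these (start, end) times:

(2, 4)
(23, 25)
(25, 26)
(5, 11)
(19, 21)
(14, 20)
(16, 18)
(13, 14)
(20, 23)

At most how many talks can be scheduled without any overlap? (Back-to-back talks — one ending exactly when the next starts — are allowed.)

Sort by end time and greedily take each interval whose start is ≥ the last chosen end.
Sorted by end: (2,4)  (5,11)  (13,14)  (16,18)  (14,20)  (19,21)  (20,23)  (23,25)  (25,26)
take (2,4); take (5,11); take (13,14); take (16,18); skip (14,20); take (19,21); take (23,25); take (25,26).
Selected 7 talks.

7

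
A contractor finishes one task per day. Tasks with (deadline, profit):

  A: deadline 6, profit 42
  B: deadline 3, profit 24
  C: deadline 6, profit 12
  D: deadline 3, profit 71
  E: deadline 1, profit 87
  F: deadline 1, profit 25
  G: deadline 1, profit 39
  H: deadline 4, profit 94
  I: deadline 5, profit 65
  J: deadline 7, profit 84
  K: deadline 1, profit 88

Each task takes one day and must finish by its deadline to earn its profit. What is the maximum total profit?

Take jobs in profit order; each goes to the latest open slot no later than its deadline.
By profit: H(d4,94), K(d1,88), E(d1,87), J(d7,84), D(d3,71), I(d5,65), A(d6,42), G(d1,39), F(d1,25), B(d3,24), C(d6,12)
H→slot 4; K→slot 1; E skipped; J→slot 7; D→slot 3; I→slot 5; A→slot 6; G skipped; F skipped; B→slot 2; C skipped.
Profit = 88 + 24 + 71 + 94 + 65 + 42 + 84 = 468

468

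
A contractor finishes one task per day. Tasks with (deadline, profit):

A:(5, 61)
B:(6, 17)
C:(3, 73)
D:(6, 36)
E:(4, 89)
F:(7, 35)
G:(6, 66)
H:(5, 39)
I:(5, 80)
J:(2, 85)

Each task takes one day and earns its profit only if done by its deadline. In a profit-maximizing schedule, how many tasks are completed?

7

Profit order: E=89 J=85 I=80 C=73 G=66 A=61 H=39 D=36 F=35 B=17
Assign: E→slot 4, J→slot 2, I→slot 5, C→slot 3, G→slot 6, A→slot 1, H skipped, D skipped, F→slot 7, B skipped.
Slots: [1:A] [2:J] [3:C] [4:E] [5:I] [6:G] [7:F]
7 of 10 scheduled.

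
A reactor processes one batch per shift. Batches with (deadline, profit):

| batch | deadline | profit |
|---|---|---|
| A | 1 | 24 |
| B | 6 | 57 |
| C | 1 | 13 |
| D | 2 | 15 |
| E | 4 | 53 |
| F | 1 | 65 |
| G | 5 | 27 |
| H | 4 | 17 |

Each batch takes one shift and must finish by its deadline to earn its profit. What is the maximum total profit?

234

By profit: F(d1,65), B(d6,57), E(d4,53), G(d5,27), A(d1,24), H(d4,17), D(d2,15), C(d1,13)
F→slot 1; B→slot 6; E→slot 4; G→slot 5; A skipped; H→slot 3; D→slot 2; C skipped.
Profit = 65 + 15 + 17 + 53 + 27 + 57 = 234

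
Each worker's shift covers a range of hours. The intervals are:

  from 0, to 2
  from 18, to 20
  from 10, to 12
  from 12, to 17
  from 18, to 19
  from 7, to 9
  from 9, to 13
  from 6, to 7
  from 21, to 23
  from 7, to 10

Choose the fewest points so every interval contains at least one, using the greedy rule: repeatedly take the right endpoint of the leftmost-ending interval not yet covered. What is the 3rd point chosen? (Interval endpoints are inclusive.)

12

By right end: [0,2]  [6,7]  [7,9]  [7,10]  [10,12]  [9,13]  [12,17]  [18,19]  [18,20]  [21,23]
[0,2] uncovered → point at 2; [6,7] uncovered → point at 7; [10,12] uncovered → point at 12; [18,19] uncovered → point at 19; [21,23] uncovered → point at 23.
Points: 2, 7, 12, 19, 23 (5 total).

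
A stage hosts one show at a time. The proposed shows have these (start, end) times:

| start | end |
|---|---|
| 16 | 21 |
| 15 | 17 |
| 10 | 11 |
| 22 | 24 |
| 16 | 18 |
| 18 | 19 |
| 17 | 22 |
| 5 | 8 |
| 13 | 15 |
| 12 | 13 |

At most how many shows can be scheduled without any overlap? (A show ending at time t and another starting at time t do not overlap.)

Sorted by end: (5,8)  (10,11)  (12,13)  (13,15)  (15,17)  (16,18)  (18,19)  (16,21)  (17,22)  (22,24)
take (5,8); take (10,11); take (12,13); take (13,15); take (15,17); skip (16,18); take (18,19); take (22,24).
Selected 7 shows.

7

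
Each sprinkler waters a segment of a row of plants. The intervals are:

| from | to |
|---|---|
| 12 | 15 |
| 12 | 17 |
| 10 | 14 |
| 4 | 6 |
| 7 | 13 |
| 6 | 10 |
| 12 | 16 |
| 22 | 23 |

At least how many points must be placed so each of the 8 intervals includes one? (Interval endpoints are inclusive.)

3

Sort by right endpoint; whenever an interval is uncovered, place a point at its right end.
By right end: [4,6]  [6,10]  [7,13]  [10,14]  [12,15]  [12,16]  [12,17]  [22,23]
[4,6] uncovered → point at 6; [7,13] uncovered → point at 13; [22,23] uncovered → point at 23.
Points: 6, 13, 23 (3 total).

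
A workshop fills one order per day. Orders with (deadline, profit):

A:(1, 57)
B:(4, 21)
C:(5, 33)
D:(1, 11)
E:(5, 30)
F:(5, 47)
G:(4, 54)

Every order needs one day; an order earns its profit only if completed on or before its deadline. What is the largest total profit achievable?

By profit: A(d1,57), G(d4,54), F(d5,47), C(d5,33), E(d5,30), B(d4,21), D(d1,11)
A→slot 1; G→slot 4; F→slot 5; C→slot 3; E→slot 2; B skipped; D skipped.
Profit = 57 + 30 + 33 + 54 + 47 = 221

221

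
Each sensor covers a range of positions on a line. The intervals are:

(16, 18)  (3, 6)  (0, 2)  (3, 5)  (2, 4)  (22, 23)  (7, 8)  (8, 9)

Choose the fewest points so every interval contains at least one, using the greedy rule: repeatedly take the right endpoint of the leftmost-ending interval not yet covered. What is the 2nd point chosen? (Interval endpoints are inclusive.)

5

Sort by right endpoint; whenever an interval is uncovered, place a point at its right end.
By right end: [0,2]  [2,4]  [3,5]  [3,6]  [7,8]  [8,9]  [16,18]  [22,23]
[0,2] uncovered → point at 2; [3,5] uncovered → point at 5; [7,8] uncovered → point at 8; [16,18] uncovered → point at 18; [22,23] uncovered → point at 23.
Points: 2, 5, 8, 18, 23 (5 total).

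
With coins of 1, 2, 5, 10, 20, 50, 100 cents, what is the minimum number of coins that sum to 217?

5

Use the largest denomination that fits, subtract, and repeat.
217 = 2×100 + 1×10 + 1×5 + 1×2
Total coins = 2 + 1 + 1 + 1 = 5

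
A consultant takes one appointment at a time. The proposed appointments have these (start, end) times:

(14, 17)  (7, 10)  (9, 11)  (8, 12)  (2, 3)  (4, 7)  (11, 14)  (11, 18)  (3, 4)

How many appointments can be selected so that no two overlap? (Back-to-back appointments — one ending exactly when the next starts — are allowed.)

Sort by end time and greedily take each interval whose start is ≥ the last chosen end.
Sorted by end: (2,3)  (3,4)  (4,7)  (7,10)  (9,11)  (8,12)  (11,14)  (14,17)  (11,18)
take (2,3); take (3,4); take (4,7); take (7,10); skip (8,12); take (11,14); take (14,17); skip (11,18).
Selected 6 appointments.

6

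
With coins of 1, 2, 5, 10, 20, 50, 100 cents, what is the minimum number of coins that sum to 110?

110 − 1×100→10 − 1×10→0
Total coins = 1 + 1 = 2

2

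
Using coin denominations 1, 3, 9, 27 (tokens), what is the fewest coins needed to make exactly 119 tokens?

Use the largest denomination that fits, subtract, and repeat.
119 = 4×27 + 1×9 + 2×1
Total coins = 4 + 1 + 2 = 7

7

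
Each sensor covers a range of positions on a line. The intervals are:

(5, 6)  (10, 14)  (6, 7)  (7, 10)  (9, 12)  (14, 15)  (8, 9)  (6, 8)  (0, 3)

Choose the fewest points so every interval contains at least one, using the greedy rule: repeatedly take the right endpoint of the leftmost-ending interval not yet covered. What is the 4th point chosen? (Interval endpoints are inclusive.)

Process intervals by earliest right end; each time one isn't hit yet, stab at its right endpoint.
Sorted: [0,3] [5,6] [6,7] [6,8] [8,9] [7,10] [9,12] [10,14] [14,15]
{[0,3]} hit by 3; {[5,6],[6,7],[6,8]} hit by 6; {[8,9],[7,10],[9,12]} hit by 9; {[10,14],[14,15]} hit by 14.
Points: 3, 6, 9, 14 (4 total).

14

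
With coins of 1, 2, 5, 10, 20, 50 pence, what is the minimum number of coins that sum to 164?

Greedy: take as many of the largest coin as possible, then repeat with the remainder.
164 − 3×50→14 − 1×10→4 − 2×2→0
Total coins = 3 + 1 + 2 = 6

6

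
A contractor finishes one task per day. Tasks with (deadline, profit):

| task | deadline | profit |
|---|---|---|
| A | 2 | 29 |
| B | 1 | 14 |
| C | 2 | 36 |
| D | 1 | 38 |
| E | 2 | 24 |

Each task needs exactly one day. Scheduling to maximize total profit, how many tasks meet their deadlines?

2

Sort by profit descending; place each in the latest free slot ≤ its deadline.
By profit: D(d1,38), C(d2,36), A(d2,29), E(d2,24), B(d1,14)
D→slot 1; C→slot 2; A skipped; E skipped; B skipped.
2 of 5 scheduled.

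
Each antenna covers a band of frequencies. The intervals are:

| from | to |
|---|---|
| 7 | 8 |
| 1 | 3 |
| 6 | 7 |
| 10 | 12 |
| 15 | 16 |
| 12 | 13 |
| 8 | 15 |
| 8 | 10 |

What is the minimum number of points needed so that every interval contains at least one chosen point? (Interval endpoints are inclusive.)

5

By right end: [1,3]  [6,7]  [7,8]  [8,10]  [10,12]  [12,13]  [8,15]  [15,16]
[1,3] uncovered → point at 3; [6,7] uncovered → point at 7; [8,10] uncovered → point at 10; [12,13] uncovered → point at 13; [15,16] uncovered → point at 16.
Points: 3, 7, 10, 13, 16 (5 total).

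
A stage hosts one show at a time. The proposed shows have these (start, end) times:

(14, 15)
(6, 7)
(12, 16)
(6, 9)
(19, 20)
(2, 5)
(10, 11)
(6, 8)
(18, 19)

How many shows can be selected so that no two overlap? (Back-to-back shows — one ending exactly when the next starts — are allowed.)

Sort by end time and greedily take each interval whose start is ≥ the last chosen end.
Sorted by end: (2,5)  (6,7)  (6,8)  (6,9)  (10,11)  (14,15)  (12,16)  (18,19)  (19,20)
take (2,5); take (6,7); skip (6,9); take (10,11); take (14,15); skip (12,16); take (18,19); take (19,20).
Selected 6 shows.

6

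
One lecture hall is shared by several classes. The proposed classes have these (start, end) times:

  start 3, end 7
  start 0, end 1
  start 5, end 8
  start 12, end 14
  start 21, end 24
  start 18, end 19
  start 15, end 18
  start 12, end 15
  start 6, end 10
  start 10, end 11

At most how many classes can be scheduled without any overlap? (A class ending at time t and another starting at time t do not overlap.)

7

Sorted by end: (0,1)  (3,7)  (5,8)  (6,10)  (10,11)  (12,14)  (12,15)  (15,18)  (18,19)  (21,24)
take (0,1); take (3,7); take (10,11); take (12,14); take (15,18); take (18,19); take (21,24).
Selected 7 classes.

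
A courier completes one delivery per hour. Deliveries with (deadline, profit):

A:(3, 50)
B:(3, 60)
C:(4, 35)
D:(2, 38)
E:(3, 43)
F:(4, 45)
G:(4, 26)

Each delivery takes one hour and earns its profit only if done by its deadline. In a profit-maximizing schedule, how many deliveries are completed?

4

Take jobs in profit order; each goes to the latest open slot no later than its deadline.
Profit order: B=60 A=50 F=45 E=43 D=38 C=35 G=26
Assign: B→slot 3, A→slot 2, F→slot 4, E→slot 1, D skipped, C skipped, G skipped.
Slots: [1:E] [2:A] [3:B] [4:F]
4 of 7 scheduled.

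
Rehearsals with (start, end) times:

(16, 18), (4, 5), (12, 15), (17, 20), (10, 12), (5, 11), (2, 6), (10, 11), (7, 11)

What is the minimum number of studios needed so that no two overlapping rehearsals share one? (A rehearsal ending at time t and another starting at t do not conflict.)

4

starts: [2, 4, 5, 7, 10, 10, 12, 16, 17]
ends:   [5, 6, 11, 11, 11, 12, 15, 18, 20]
s2→1 s4→2 e5→1 s5→2 e6→1 s7→2 s10→3 s10→4  — peak 4.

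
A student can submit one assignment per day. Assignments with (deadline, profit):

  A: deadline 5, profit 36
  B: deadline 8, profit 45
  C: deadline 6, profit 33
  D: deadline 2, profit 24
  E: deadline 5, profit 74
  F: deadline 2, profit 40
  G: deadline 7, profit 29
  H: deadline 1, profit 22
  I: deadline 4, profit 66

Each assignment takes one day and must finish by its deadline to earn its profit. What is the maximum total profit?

347

Sort by profit descending; place each in the latest free slot ≤ its deadline.
Profit order: E=74 I=66 B=45 F=40 A=36 C=33 G=29 D=24 H=22
Assign: E→slot 5, I→slot 4, B→slot 8, F→slot 2, A→slot 3, C→slot 6, G→slot 7, D→slot 1, H skipped.
Slots: [1:D] [2:F] [3:A] [4:I] [5:E] [6:C] [7:G] [8:B]
Profit = 24 + 40 + 36 + 66 + 74 + 33 + 29 + 45 = 347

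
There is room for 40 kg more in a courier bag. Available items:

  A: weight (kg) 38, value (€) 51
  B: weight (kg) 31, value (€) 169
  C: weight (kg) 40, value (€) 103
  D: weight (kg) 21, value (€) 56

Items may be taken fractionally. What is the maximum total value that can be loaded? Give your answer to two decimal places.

Sort by value per unit weight and fill in that order.
Ratios (sorted): B 5.45, D 2.67, C 2.58, A 1.34
take B (31 @ 169); take 9/21 of D → 24.00. Capacity used 40/40.
Total value = 193.00

193.00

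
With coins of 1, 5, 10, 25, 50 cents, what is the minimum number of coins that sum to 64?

64 = 1×50 + 1×10 + 4×1
Total coins = 1 + 1 + 4 = 6

6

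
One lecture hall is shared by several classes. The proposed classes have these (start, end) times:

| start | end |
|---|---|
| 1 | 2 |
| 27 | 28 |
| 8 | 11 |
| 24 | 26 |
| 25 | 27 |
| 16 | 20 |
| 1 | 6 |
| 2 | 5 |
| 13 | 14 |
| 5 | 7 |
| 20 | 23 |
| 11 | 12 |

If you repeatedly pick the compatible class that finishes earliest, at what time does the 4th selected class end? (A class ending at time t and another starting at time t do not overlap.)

11

Sorted by end: (1,2)  (2,5)  (1,6)  (5,7)  (8,11)  (11,12)  (13,14)  (16,20)  (20,23)  (24,26)  (25,27)  (27,28)
take (1,2); take (2,5); take (5,7); take (8,11); take (11,12); take (13,14); take (16,20); take (20,23); take (24,26); take (27,28).
Selected: (1,2) (2,5) (5,7) (8,11) (11,12) (13,14) (16,20) (20,23) (24,26) (27,28)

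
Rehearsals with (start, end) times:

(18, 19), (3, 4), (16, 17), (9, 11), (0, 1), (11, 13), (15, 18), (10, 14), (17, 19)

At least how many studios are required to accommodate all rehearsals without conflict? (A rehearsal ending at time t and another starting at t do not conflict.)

2

Events (time:±→running): 0:+→1 1:-→0 3:+→1 4:-→0 9:+→1 10:+→2 … peak 2.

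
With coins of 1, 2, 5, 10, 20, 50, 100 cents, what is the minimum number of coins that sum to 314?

Greedy: take as many of the largest coin as possible, then repeat with the remainder.
314 = 3×100 + 1×10 + 2×2
Total coins = 3 + 1 + 2 = 6

6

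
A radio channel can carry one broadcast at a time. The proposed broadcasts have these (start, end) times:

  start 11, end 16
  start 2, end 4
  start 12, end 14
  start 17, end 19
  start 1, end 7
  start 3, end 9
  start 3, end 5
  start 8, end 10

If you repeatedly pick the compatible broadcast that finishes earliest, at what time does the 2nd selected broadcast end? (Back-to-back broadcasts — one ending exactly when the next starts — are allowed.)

10

Sorted by end: (2,4)  (3,5)  (1,7)  (3,9)  (8,10)  (12,14)  (11,16)  (17,19)
take (2,4); take (8,10); take (12,14); take (17,19).
Selected: (2,4) (8,10) (12,14) (17,19)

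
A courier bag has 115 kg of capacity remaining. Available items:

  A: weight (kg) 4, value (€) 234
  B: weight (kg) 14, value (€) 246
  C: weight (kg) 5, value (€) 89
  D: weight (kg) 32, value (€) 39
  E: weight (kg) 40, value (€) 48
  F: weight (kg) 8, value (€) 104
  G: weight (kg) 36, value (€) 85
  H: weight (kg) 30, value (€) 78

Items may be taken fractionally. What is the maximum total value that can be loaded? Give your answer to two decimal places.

857.94

Order: A (234/4=58.50) > C (89/5=17.80) > B (246/14=17.57) > F (104/8=13.00) > H (78/30=2.60) > G (85/36=2.36) > D (39/32=1.22) > E (48/40=1.20)
Fill: take A (4 @ 234) → take C (5 @ 89) → take B (14 @ 246) → take F (8 @ 104) → take H (30 @ 78) → take G (36 @ 85) → take 18/32 of D → 21.94; 115/115 used.
Total value = 857.94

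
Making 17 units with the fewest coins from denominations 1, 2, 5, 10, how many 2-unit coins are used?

1

17 = 1×10 + 1×5 + 1×2
Count of 2: 1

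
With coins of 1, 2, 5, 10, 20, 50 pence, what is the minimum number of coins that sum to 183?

7

Greedy: take as many of the largest coin as possible, then repeat with the remainder.
183 − 3×50→33 − 1×20→13 − 1×10→3 − 1×2→1 − 1×1→0
Total coins = 3 + 1 + 1 + 1 + 1 = 7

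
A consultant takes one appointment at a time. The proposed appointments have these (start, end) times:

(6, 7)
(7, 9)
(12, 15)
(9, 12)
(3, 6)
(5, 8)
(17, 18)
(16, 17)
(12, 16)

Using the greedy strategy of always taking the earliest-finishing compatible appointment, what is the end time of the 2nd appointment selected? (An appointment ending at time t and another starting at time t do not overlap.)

7

Greedy by earliest finish: after sorting by end time, pick each interval compatible with the last pick.
Sorted by end: (3,6)  (6,7)  (5,8)  (7,9)  (9,12)  (12,15)  (12,16)  (16,17)  (17,18)
take (3,6); take (6,7); take (7,9); take (9,12); take (12,15); take (16,17); take (17,18).
Selected: (3,6) (6,7) (7,9) (9,12) (12,15) (16,17) (17,18)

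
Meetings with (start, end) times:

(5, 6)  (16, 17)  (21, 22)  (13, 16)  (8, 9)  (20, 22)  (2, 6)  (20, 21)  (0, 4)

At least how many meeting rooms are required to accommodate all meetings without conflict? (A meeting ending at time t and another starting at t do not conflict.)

Events (time:±→running): 0:+→1 2:+→2 … peak 2.

2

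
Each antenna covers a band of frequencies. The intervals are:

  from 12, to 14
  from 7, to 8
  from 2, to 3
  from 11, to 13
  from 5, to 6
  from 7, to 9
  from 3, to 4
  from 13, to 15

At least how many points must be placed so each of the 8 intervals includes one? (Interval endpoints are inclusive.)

Process intervals by earliest right end; each time one isn't hit yet, stab at its right endpoint.
Sorted: [2,3] [3,4] [5,6] [7,8] [7,9] [11,13] [12,14] [13,15]
{[2,3],[3,4]} hit by 3; {[5,6]} hit by 6; {[7,8],[7,9]} hit by 8; {[11,13],[12,14],[13,15]} hit by 13.
Points: 3, 6, 8, 13 (4 total).

4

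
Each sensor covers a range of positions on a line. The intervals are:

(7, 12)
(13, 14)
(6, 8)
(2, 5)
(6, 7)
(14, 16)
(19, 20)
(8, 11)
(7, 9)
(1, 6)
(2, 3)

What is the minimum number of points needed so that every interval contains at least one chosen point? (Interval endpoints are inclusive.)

5

Process intervals by earliest right end; each time one isn't hit yet, stab at its right endpoint.
Sorted: [2,3] [2,5] [1,6] [6,7] [6,8] [7,9] [8,11] [7,12] [13,14] [14,16] [19,20]
{[2,3],[2,5],[1,6]} hit by 3; {[6,7],[6,8],[7,9]} hit by 7; {[8,11],[7,12]} hit by 11; {[13,14],[14,16]} hit by 14; {[19,20]} hit by 20.
Points: 3, 7, 11, 14, 20 (5 total).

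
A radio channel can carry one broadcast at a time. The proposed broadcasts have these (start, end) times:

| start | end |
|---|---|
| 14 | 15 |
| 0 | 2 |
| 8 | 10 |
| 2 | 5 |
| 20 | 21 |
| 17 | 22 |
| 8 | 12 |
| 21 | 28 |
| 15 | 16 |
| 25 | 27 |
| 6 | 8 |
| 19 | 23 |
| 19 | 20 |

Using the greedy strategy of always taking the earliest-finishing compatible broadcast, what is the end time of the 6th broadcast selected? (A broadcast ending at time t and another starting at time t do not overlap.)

Greedy by earliest finish: after sorting by end time, pick each interval compatible with the last pick.
Sorted by end: (0,2)  (2,5)  (6,8)  (8,10)  (8,12)  (14,15)  (15,16)  (19,20)  (20,21)  (17,22)  (19,23)  (25,27)  (21,28)
take (0,2); take (2,5); take (6,8); take (8,10); take (14,15); take (15,16); take (19,20); take (20,21); take (25,27).
Selected: (0,2) (2,5) (6,8) (8,10) (14,15) (15,16) (19,20) (20,21) (25,27)

16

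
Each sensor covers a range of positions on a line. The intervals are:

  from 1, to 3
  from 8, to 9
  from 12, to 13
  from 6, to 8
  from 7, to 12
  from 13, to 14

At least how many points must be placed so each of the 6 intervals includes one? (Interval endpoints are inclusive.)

Process intervals by earliest right end; each time one isn't hit yet, stab at its right endpoint.
By right end: [1,3]  [6,8]  [8,9]  [7,12]  [12,13]  [13,14]
[1,3] uncovered → point at 3; [6,8] uncovered → point at 8; [12,13] uncovered → point at 13.
Points: 3, 8, 13 (3 total).

3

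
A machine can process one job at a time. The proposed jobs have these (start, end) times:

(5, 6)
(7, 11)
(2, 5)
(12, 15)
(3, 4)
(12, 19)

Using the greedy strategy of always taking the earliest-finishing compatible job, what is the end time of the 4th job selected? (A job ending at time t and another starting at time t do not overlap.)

15

Sorted by end: (3,4)  (2,5)  (5,6)  (7,11)  (12,15)  (12,19)
take (3,4); skip (2,5); take (5,6); take (7,11); take (12,15); skip (12,19).
Selected: (3,4) (5,6) (7,11) (12,15)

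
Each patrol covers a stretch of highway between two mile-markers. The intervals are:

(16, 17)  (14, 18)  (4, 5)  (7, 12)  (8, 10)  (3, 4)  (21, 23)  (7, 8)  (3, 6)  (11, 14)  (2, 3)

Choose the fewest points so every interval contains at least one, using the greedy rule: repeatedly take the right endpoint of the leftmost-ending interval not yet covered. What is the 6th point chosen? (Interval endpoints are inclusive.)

23

Process intervals by earliest right end; each time one isn't hit yet, stab at its right endpoint.
By right end: [2,3]  [3,4]  [4,5]  [3,6]  [7,8]  [8,10]  [7,12]  [11,14]  [16,17]  [14,18]  [21,23]
[2,3] uncovered → point at 3; [4,5] uncovered → point at 5; [7,8] uncovered → point at 8; [11,14] uncovered → point at 14; [16,17] uncovered → point at 17; [21,23] uncovered → point at 23.
Points: 3, 5, 8, 14, 17, 23 (6 total).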